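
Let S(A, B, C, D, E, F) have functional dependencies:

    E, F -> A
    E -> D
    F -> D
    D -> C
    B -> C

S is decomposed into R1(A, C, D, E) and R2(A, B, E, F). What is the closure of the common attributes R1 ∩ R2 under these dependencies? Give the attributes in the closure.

A, C, D, E

R1 ∩ R2 = {A, E}.
E → D applies, adding D
D → C applies, adding C
Closure: {A, C, D, E}.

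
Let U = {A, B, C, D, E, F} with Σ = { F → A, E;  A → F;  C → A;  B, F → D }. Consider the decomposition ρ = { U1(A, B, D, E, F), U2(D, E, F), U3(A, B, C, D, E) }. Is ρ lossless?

Yes

Chase test. Columns are A, B, C, D, E, F; row i has aⱼ where attribute j ∈ Ui, else bᵢⱼ.
Initial tableau (one row per fragment):
  row 1: a1 a2 b13 a4 a5 a6
  row 2: b21 b22 b23 a4 a5 a6
  row 3: a1 a2 a3 a4 a5 b36
Rows 1 and 2 agree on F; apply F→A, E and equate their A, E entries.
Rows 1 and 3 agree on A; apply A→F and equate their F entries.
Row 3 is now all distinguished symbols — the join is lossless.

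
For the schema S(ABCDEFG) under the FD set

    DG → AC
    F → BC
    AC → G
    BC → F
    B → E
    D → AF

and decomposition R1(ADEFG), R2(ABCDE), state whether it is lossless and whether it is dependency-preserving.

Lossless test: (ADE)⁺ = {ABCDEFG}, which contains all of one fragment — lossless.
Dependency preservation: the restricted closure of {F} across the fragments never reaches {BC}, so F → BC cannot be enforced without a join — not preserved.

lossless but not dependency-preserving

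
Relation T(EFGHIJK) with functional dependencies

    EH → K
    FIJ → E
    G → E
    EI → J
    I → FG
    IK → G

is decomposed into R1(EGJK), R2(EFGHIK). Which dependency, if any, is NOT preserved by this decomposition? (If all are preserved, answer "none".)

EI → J

Check EI → J: no single fragment contains all of {EIJ}, and the restricted closure of {EI} across the fragments never reaches {J}.
EH → K is preserved.
FIJ → E is preserved.
G → E is preserved.
I → FG is preserved.
IK → G is preserved.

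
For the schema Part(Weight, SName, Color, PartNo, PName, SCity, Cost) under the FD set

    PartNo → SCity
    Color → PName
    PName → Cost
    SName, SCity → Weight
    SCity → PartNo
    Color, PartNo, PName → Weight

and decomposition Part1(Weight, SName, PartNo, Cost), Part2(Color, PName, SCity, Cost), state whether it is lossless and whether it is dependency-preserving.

lossy and not dependency-preserving

Lossless test: (Cost)⁺ = {Cost}, which is a superkey of neither fragment — lossy.
Dependency preservation: the restricted closure of {PartNo} across the fragments never reaches {SCity}, so PartNo → SCity cannot be enforced without a join — not preserved.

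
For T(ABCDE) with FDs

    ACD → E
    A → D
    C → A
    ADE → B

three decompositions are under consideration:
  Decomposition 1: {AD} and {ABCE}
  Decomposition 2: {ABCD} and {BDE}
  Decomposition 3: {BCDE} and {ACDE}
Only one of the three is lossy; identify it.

Decomposition 2

Decomposition 1: common = {A}, closure = {AD} → lossless.
Decomposition 2: common = {BD}, closure = {BD} → lossy.
Decomposition 3: common = {CDE}, closure = {ABCDE} → lossless.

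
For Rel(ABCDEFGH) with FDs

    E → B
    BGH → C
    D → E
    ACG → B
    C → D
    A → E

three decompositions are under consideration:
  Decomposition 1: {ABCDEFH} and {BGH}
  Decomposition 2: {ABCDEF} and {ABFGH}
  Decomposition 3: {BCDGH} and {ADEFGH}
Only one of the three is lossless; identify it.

Decomposition 1: common = {BH}, closure = {BH} → lossy.
Decomposition 2: common = {ABF}, closure = {ABEF} → lossy.
Decomposition 3: common = {DGH}, closure = {BCDEGH} → lossless.

Decomposition 3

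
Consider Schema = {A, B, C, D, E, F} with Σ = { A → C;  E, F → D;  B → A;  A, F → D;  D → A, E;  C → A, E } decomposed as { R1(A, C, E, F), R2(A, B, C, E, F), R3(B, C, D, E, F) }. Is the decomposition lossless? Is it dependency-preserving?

lossless and dependency-preserving

Lossless test (chase): Rows 1 and 2 agree on E, F; apply E, F→D and equate their D entries. Rows 1 and 3 agree on E, F; apply E, F→D and equate their D entries. Rows 2 and 3 agree on B; apply B→A and equate their A entries. Row 2 is now all distinguished symbols — the join is lossless.
Dependency preservation: A, F → D; D → A, E are not contained in any single fragment, but the restricted closure of each left-hand side across the fragments still reaches the right-hand side; the remaining FDs each lie inside some fragment. All dependencies are preserved.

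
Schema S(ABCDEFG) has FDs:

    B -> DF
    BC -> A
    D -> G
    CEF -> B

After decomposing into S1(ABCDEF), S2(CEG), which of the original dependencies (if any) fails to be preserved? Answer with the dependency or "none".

Check D → G: no single fragment contains all of {DG}, and the restricted closure of {D} across the fragments never reaches {G}.
B → DF is preserved.
BC → A is preserved.
CEF → B is preserved.

D -> G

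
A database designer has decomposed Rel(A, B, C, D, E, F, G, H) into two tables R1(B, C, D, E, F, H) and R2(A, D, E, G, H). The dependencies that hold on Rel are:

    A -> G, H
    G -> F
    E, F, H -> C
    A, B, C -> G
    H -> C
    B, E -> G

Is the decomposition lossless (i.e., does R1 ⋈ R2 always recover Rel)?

No

Common attributes: R1 ∩ R2 = {D, E, H}.
Closure of {D, E, H}: H → C applies, adding C. So (D, E, H)⁺ = {C, D, E, H}.
The closure contains neither all of R1 = {B, C, D, E, F, H} nor all of R2 = {A, D, E, G, H}, so the common attributes are not a superkey of either fragment. The join is lossy.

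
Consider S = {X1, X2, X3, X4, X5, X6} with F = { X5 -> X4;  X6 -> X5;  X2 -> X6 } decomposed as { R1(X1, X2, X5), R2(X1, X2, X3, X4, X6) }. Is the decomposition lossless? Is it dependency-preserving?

Lossless test: (X1, X2)⁺ = {X1, X2, X4, X5, X6}, which contains all of one fragment — lossless.
Dependency preservation: the restricted closure of {X5} across the fragments never reaches {X4}, so X5 → X4 cannot be enforced without a join — not preserved.

lossless but not dependency-preserving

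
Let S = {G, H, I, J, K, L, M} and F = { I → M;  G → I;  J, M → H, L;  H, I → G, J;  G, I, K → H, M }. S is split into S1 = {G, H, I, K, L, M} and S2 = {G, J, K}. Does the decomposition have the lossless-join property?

Common attributes: S1 ∩ S2 = {G, K}.
Closure of {G, K}: G → I applies, adding I; G, I, K → H, M applies, adding H, M; H, I → G, J applies, adding J; J, M → H, L applies, adding L. So (G, K)⁺ = {G, H, I, J, K, L, M}.
This closure contains every attribute of S1, so S1 ∩ S2 → S1. The join is lossless.

Yes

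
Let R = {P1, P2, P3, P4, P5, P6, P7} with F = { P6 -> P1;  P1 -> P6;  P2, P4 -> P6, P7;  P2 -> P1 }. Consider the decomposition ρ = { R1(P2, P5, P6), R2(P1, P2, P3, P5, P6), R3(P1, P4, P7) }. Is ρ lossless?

Chase test. Columns are P1, P2, P3, P4, P5, P6, P7; row i has aⱼ where attribute j ∈ Ri, else bᵢⱼ.
Initial tableau (one row per fragment):
  row 1: b11 a2 b13 b14 a5 a6 b17
  row 2: a1 a2 a3 b24 a5 a6 b27
  row 3: a1 b32 b33 a4 b35 b36 a7
Rows 1 and 2 agree on P6; apply P6→P1 and equate their P1 entries.
Rows 1 and 3 agree on P1; apply P1→P6 and equate their P6 entries.
No row becomes fully distinguished — the join is lossy.

No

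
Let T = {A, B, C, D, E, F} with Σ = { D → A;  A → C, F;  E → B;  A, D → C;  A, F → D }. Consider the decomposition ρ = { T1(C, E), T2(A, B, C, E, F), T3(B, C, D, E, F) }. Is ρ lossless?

No

Chase test. Columns are A, B, C, D, E, F; row i has aⱼ where attribute j ∈ Ti, else bᵢⱼ.
Initial tableau (one row per fragment):
  row 1: b11 b12 a3 b14 a5 b16
  row 2: a1 a2 a3 b24 a5 a6
  row 3: b31 a2 a3 a4 a5 a6
Rows 1 and 2 agree on E; apply E→B and equate their B entries.
No row becomes fully distinguished — the join is lossy.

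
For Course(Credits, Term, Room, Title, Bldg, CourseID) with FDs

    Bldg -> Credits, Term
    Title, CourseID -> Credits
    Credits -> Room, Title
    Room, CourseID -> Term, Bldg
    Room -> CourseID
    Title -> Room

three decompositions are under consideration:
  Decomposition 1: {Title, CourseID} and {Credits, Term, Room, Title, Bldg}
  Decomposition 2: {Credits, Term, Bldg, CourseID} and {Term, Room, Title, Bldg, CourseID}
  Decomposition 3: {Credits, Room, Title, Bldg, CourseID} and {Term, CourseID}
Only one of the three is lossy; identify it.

Decomposition 3

Decomposition 1: common = {Title}, closure = {Credits, Term, Room, Title, Bldg, CourseID} → lossless.
Decomposition 2: common = {Term, Bldg, CourseID}, closure = {Credits, Term, Room, Title, Bldg, CourseID} → lossless.
Decomposition 3: common = {CourseID}, closure = {CourseID} → lossy.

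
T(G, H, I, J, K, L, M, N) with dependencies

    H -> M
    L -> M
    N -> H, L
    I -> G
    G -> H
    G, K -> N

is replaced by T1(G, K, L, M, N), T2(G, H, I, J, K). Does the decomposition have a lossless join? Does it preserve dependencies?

lossless but not dependency-preserving

Lossless test: (G, K)⁺ = {G, H, K, L, M, N}, which contains all of one fragment — lossless.
Dependency preservation: the restricted closure of {H} across the fragments never reaches {M}, so H → M cannot be enforced without a join — not preserved.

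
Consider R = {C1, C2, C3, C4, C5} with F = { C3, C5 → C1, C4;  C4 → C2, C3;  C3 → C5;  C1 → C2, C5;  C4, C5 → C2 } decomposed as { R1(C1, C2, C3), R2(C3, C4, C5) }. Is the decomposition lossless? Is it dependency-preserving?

Lossless test: (C3)⁺ = {C1, C2, C3, C4, C5}, which contains all of one fragment — lossless.
Dependency preservation: the restricted closure of {C1} across the fragments never reaches {C2, C5}, so C1 → C2, C5 cannot be enforced without a join — not preserved.

lossless but not dependency-preserving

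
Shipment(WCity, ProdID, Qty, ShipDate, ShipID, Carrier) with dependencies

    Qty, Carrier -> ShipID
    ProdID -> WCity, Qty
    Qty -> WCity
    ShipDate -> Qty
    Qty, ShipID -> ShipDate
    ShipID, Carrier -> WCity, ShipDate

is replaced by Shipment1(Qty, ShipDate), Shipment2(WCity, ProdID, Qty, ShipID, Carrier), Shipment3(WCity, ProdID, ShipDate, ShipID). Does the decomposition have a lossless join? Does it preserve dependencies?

Lossless test (chase): Rows 2 and 3 agree on ProdID; apply ProdID→WCity, Qty and equate their WCity, Qty entries. Rows 1 and 2 agree on Qty; apply Qty→WCity and equate their WCity entries. Rows 2 and 3 agree on Qty, ShipID; apply Qty, ShipID→ShipDate and equate their ShipDate entries. Row 2 is now all distinguished symbols — the join is lossless.
Dependency preservation: the restricted closure of {Qty, ShipID} across the fragments never reaches {ShipDate}, so Qty, ShipID → ShipDate cannot be enforced without a join — not preserved.

lossless but not dependency-preserving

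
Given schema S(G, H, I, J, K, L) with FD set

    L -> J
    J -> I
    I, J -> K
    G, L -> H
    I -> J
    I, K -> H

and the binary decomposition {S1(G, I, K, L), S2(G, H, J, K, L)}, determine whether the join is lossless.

Common attributes: S1 ∩ S2 = {G, K, L}.
Closure of {G, K, L}: L → J applies, adding J; J → I applies, adding I; G, L → H applies, adding H. So (G, K, L)⁺ = {G, H, I, J, K, L}.
This closure contains every attribute of S1, so S1 ∩ S2 → S1. The join is lossless.

Yes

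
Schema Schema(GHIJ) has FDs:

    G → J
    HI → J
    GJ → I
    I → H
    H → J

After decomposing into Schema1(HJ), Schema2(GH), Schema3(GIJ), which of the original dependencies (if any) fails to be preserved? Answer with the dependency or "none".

Check I → H: no single fragment contains all of {HI}, and the restricted closure of {I} across the fragments never reaches {H}.
G → J is preserved.
HI → J is preserved.
GJ → I is preserved.
H → J is preserved.

I → H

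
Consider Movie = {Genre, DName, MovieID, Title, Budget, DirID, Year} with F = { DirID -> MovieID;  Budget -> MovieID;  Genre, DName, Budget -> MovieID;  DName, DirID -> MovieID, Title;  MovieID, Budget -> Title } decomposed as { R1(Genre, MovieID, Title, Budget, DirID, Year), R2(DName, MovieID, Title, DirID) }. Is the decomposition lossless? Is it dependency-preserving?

lossy but dependency-preserving

Lossless test: (MovieID, Title, DirID)⁺ = {MovieID, Title, DirID}, which is a superkey of neither fragment — lossy.
Dependency preservation: Genre, DName, Budget → MovieID is not contained in any single fragment, but the restricted closure of its left-hand side across the fragments still reaches the right-hand side; the remaining FDs each lie inside some fragment. All dependencies are preserved.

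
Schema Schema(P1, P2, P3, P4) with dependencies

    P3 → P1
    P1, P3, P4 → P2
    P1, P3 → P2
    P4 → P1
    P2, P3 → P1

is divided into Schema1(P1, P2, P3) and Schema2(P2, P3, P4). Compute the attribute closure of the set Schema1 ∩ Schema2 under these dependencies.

P1, P2, P3

Schema1 ∩ Schema2 = {P2, P3}.
P3 → P1 applies, adding P1
Closure: {P1, P2, P3}.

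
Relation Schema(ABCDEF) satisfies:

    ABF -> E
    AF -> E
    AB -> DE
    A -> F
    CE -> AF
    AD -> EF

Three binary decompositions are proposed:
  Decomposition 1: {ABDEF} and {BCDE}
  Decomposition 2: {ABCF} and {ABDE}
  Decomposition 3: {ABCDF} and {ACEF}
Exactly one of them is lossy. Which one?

Decomposition 1: common = {BDE}, closure = {BDE} → lossy.
Decomposition 2: common = {AB}, closure = {ABDEF} → lossless.
Decomposition 3: common = {ACF}, closure = {ACEF} → lossless.

Decomposition 1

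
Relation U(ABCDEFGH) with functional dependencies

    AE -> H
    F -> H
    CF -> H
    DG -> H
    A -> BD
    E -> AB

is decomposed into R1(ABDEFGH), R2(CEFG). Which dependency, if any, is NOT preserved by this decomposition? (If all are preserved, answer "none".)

AE → H lies within R1.
F → H lies within R1.
CF → H: restricted closure across fragments reaches H.
DG → H lies within R1.
A → BD lies within R1.
E → AB lies within R1.
Every dependency is enforceable on the fragments, so the decomposition is dependency-preserving.

none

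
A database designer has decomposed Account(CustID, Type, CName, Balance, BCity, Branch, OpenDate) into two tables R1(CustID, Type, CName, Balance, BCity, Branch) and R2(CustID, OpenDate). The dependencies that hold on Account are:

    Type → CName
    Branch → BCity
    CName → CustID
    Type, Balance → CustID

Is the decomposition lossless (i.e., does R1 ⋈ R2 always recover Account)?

No

Common attributes: R1 ∩ R2 = {CustID}.
No dependency enlarges {CustID}, so (CustID)⁺ = {CustID}.
The closure contains neither all of R1 = {CustID, Type, CName, Balance, BCity, Branch} nor all of R2 = {CustID, OpenDate}, so the common attributes are not a superkey of either fragment. The join is lossy.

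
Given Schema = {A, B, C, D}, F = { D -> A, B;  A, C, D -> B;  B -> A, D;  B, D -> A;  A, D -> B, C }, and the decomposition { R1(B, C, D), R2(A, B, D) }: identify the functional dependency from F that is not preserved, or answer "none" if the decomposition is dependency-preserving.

D → A, B lies within R2.
A, C, D → B: restricted closure across fragments reaches B.
B → A, D lies within R2.
B, D → A lies within R2.
A, D → B, C: restricted closure across fragments reaches B, C.
Every dependency is enforceable on the fragments, so the decomposition is dependency-preserving.

none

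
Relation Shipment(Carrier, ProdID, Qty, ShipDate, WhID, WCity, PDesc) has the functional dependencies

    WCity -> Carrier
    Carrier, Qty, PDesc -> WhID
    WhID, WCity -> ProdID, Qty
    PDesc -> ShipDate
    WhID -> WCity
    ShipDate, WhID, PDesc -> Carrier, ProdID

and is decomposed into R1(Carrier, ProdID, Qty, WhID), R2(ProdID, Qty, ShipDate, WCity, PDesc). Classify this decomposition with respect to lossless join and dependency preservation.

Lossless test: (ProdID, Qty)⁺ = {ProdID, Qty}, which is a superkey of neither fragment — lossy.
Dependency preservation: the restricted closure of {WCity} across the fragments never reaches {Carrier}, so WCity → Carrier cannot be enforced without a join — not preserved.

lossy and not dependency-preserving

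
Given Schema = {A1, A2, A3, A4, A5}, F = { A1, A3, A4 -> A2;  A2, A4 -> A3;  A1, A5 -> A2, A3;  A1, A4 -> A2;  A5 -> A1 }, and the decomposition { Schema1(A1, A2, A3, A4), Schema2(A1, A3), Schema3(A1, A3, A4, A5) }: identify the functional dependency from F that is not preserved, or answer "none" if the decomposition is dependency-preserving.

Check A1, A5 → A2, A3: no single fragment contains all of {A1, A2, A3, A5}, and the restricted closure of {A1, A5} across the fragments never reaches {A2, A3}.
A1, A3, A4 → A2 is preserved.
A2, A4 → A3 is preserved.
A1, A4 → A2 is preserved.
A5 → A1 is preserved.

A1, A5 -> A2, A3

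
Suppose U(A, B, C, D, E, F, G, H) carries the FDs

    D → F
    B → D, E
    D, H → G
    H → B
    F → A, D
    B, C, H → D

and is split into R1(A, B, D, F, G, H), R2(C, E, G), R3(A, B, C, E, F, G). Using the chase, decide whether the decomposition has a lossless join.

No

Chase test. Columns are A, B, C, D, E, F, G, H; row i has aⱼ where attribute j ∈ Ri, else bᵢⱼ.
Initial tableau (one row per fragment):
  row 1: a1 a2 b13 a4 b15 a6 a7 a8
  row 2: b21 b22 a3 b24 a5 b26 a7 b28
  row 3: a1 a2 a3 b34 a5 a6 a7 b38
Rows 1 and 3 agree on B; apply B→D, E and equate their D, E entries.
No row becomes fully distinguished — the join is lossy.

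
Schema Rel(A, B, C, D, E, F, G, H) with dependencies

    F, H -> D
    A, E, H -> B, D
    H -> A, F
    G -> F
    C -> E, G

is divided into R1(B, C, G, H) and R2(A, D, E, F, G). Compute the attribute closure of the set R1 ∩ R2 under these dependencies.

F, G

R1 ∩ R2 = {G}.
G → F applies, adding F
Closure: {F, G}.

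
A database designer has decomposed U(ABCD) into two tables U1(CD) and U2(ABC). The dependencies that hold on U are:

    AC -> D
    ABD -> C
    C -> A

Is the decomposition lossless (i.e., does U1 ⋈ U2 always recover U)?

Yes

Common attributes: U1 ∩ U2 = {C}.
Closure of {C}: C → A applies, adding A; AC → D applies, adding D. So (C)⁺ = {ACD}.
This closure contains every attribute of U1, so U1 ∩ U2 → U1. The join is lossless.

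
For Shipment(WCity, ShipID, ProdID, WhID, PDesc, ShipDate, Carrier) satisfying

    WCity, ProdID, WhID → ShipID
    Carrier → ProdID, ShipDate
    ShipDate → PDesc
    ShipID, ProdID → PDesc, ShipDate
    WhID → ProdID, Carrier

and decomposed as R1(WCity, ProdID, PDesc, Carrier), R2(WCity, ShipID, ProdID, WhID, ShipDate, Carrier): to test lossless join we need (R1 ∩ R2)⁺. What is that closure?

WCity, ProdID, PDesc, ShipDate, Carrier

R1 ∩ R2 = {WCity, ProdID, Carrier}.
Carrier → ProdID, ShipDate applies, adding ShipDate
ShipDate → PDesc applies, adding PDesc
Closure: {WCity, ProdID, PDesc, ShipDate, Carrier}.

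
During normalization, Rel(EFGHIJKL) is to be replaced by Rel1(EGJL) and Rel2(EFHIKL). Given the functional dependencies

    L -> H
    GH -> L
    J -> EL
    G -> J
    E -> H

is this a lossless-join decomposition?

Common attributes: Rel1 ∩ Rel2 = {EL}.
Closure of {EL}: L → H applies, adding H. So (EL)⁺ = {EHL}.
The closure contains neither all of Rel1 = {EGJL} nor all of Rel2 = {EFHIKL}, so the common attributes are not a superkey of either fragment. The join is lossy.

No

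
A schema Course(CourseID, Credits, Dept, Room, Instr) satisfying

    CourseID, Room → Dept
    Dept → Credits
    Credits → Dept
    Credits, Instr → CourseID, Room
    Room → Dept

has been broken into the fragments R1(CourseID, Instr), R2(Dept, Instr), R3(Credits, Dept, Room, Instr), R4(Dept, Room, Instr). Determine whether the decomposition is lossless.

Chase test. Columns are CourseID, Credits, Dept, Room, Instr; row i has aⱼ where attribute j ∈ Ri, else bᵢⱼ.
Initial tableau (one row per fragment):
  row 1: a1 b12 b13 b14 a5
  row 2: b21 b22 a3 b24 a5
  row 3: b31 a2 a3 a4 a5
  row 4: b41 b42 a3 a4 a5
Rows 2 and 3 agree on Dept; apply Dept→Credits and equate their Credits entries.
Rows 2 and 4 agree on Dept; apply Dept→Credits and equate their Credits entries.
Rows 2 and 3 agree on Credits, Instr; apply Credits, Instr→CourseID, Room and equate their CourseID, Room entries.
Rows 2 and 4 agree on Credits, Instr; apply Credits, Instr→CourseID, Room and equate their CourseID, Room entries.
No row becomes fully distinguished — the join is lossy.

No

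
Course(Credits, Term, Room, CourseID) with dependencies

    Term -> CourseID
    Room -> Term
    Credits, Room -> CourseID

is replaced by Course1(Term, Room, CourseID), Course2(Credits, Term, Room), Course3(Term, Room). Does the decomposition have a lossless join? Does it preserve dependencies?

lossless and dependency-preserving

Lossless test (chase): Rows 1 and 2 agree on Term; apply Term→CourseID and equate their CourseID entries. Rows 1 and 3 agree on Term; apply Term→CourseID and equate their CourseID entries. Row 2 is now all distinguished symbols — the join is lossless.
Dependency preservation: Credits, Room → CourseID is not contained in any single fragment, but the restricted closure of its left-hand side across the fragments still reaches the right-hand side; the remaining FDs each lie inside some fragment. All dependencies are preserved.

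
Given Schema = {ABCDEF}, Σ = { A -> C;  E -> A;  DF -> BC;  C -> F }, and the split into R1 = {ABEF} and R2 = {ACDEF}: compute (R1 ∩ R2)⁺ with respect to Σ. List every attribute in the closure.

R1 ∩ R2 = {AEF}.
A → C applies, adding C
Closure: {ACEF}.

ACEF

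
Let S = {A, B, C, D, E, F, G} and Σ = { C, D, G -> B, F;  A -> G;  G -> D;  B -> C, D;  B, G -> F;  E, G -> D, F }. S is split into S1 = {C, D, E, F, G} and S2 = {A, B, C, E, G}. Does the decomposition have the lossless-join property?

Yes

Common attributes: S1 ∩ S2 = {C, E, G}.
Closure of {C, E, G}: G → D applies, adding D; E, G → D, F applies, adding F; C, D, G → B, F applies, adding B. So (C, E, G)⁺ = {B, C, D, E, F, G}.
This closure contains every attribute of S1, so S1 ∩ S2 → S1. The join is lossless.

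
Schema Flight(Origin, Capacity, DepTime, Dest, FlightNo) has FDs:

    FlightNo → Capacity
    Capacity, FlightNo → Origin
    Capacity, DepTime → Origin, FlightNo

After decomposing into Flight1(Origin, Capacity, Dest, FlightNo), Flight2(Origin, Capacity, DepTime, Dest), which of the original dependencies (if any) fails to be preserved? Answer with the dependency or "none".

Check Capacity, DepTime → Origin, FlightNo: no single fragment contains all of {Origin, Capacity, DepTime, FlightNo}, and the restricted closure of {Capacity, DepTime} across the fragments never reaches {Origin, FlightNo}.
FlightNo → Capacity is preserved.
Capacity, FlightNo → Origin is preserved.

Capacity, DepTime → Origin, FlightNo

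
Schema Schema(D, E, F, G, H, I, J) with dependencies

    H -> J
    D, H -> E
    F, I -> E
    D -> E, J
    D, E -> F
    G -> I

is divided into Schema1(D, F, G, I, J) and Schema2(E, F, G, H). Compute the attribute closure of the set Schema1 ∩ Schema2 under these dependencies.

E, F, G, I

Schema1 ∩ Schema2 = {F, G}.
G → I applies, adding I
F, I → E applies, adding E
Closure: {E, F, G, I}.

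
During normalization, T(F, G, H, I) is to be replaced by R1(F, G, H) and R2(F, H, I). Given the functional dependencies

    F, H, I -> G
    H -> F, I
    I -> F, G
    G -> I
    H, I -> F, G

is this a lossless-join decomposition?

Common attributes: R1 ∩ R2 = {F, H}.
Closure of {F, H}: H → F, I applies, adding I; I → F, G applies, adding G. So (F, H)⁺ = {F, G, H, I}.
This closure contains every attribute of R1, so R1 ∩ R2 → R1. The join is lossless.

Yes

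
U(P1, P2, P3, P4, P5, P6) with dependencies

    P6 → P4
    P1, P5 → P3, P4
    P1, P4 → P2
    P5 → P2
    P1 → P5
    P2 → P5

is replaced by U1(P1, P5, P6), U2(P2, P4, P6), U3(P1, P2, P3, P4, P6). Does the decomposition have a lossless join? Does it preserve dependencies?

lossless but not dependency-preserving

Lossless test (chase): Rows 1 and 2 agree on P6; apply P6→P4 and equate their P4 entries. Rows 1 and 3 agree on P1, P4; apply P1, P4→P2 and equate their P2 entries. Rows 1 and 3 agree on P1; apply P1→P5 and equate their P5 entries. Rows 1 and 2 agree on P2; apply P2→P5 and equate their P5 entries. Rows 1 and 3 agree on P1, P5; apply P1, P5→P3, P4 and equate their P3, P4 entries. Row 1 is now all distinguished symbols — the join is lossless.
Dependency preservation: the restricted closure of {P5} across the fragments never reaches {P2}, so P5 → P2 cannot be enforced without a join — not preserved.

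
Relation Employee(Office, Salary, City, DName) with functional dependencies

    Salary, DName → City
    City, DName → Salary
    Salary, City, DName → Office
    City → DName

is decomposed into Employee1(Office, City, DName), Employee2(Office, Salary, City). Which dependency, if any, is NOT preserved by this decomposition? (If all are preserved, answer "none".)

Salary, DName → City

Check Salary, DName → City: no single fragment contains all of {Salary, City, DName}, and the restricted closure of {Salary, DName} across the fragments never reaches {City}.
City, DName → Salary is preserved.
Salary, City, DName → Office is preserved.
City → DName is preserved.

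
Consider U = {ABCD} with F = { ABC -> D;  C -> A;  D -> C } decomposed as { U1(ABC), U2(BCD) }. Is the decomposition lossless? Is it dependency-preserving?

Lossless test: (BC)⁺ = {ABCD}, which contains all of one fragment — lossless.
Dependency preservation: ABC → D is not contained in any single fragment, but the restricted closure of its left-hand side across the fragments still reaches the right-hand side; the remaining FDs each lie inside some fragment. All dependencies are preserved.

lossless and dependency-preserving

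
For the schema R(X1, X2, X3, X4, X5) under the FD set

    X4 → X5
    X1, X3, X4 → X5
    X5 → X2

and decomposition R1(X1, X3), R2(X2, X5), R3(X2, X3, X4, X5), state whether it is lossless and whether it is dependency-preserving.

Lossless test (chase): applying each FD to every pair of rows produces no changes in the tableau, so no row becomes fully distinguished — the join is lossy.
Dependency preservation: X1, X3, X4 → X5 is not contained in any single fragment, but the restricted closure of its left-hand side across the fragments still reaches the right-hand side; the remaining FDs each lie inside some fragment. All dependencies are preserved.

lossy but dependency-preserving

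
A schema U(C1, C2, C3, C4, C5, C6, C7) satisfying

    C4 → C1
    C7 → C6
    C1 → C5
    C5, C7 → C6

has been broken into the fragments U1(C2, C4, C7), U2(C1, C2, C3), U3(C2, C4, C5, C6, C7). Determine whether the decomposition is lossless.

No

Chase test. Columns are C1, C2, C3, C4, C5, C6, C7; row i has aⱼ where attribute j ∈ Ui, else bᵢⱼ.
Initial tableau (one row per fragment):
  row 1: b11 a2 b13 a4 b15 b16 a7
  row 2: a1 a2 a3 b24 b25 b26 b27
  row 3: b31 a2 b33 a4 a5 a6 a7
Rows 1 and 3 agree on C4; apply C4→C1 and equate their C1 entries.
Rows 1 and 3 agree on C7; apply C7→C6 and equate their C6 entries.
Rows 1 and 3 agree on C1; apply C1→C5 and equate their C5 entries.
No row becomes fully distinguished — the join is lossy.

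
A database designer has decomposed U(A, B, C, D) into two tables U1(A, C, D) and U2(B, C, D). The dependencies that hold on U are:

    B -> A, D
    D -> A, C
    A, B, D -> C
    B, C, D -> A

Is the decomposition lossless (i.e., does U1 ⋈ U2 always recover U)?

Common attributes: U1 ∩ U2 = {C, D}.
Closure of {C, D}: D → A, C applies, adding A. So (C, D)⁺ = {A, C, D}.
This closure contains every attribute of U1, so U1 ∩ U2 → U1. The join is lossless.

Yes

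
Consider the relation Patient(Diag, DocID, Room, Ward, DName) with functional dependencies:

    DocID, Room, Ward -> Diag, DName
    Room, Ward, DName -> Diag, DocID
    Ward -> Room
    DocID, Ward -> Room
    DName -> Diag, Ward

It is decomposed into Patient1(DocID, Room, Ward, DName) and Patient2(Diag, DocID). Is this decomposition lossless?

Common attributes: Patient1 ∩ Patient2 = {DocID}.
No dependency enlarges {DocID}, so (DocID)⁺ = {DocID}.
The closure contains neither all of Patient1 = {DocID, Room, Ward, DName} nor all of Patient2 = {Diag, DocID}, so the common attributes are not a superkey of either fragment. The join is lossy.

No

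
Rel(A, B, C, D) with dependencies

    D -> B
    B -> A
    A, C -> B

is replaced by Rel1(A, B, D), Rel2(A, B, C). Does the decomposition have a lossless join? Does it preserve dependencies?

lossy but dependency-preserving

Lossless test: (A, B)⁺ = {A, B}, which is a superkey of neither fragment — lossy.
Dependency preservation: every FD's attributes lie within a single fragment, so each can be enforced locally — preserved.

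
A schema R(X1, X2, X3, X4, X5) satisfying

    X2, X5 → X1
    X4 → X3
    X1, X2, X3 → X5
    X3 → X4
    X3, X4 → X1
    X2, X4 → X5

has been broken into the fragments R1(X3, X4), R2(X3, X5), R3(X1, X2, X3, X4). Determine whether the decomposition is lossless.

No

Chase test. Columns are X1, X2, X3, X4, X5; row i has aⱼ where attribute j ∈ Ri, else bᵢⱼ.
Initial tableau (one row per fragment):
  row 1: b11 b12 a3 a4 b15
  row 2: b21 b22 a3 b24 a5
  row 3: a1 a2 a3 a4 b35
Rows 1 and 2 agree on X3; apply X3→X4 and equate their X4 entries.
Rows 1 and 2 agree on X3, X4; apply X3, X4→X1 and equate their X1 entries.
Rows 1 and 3 agree on X3, X4; apply X3, X4→X1 and equate their X1 entries.
No row becomes fully distinguished — the join is lossy.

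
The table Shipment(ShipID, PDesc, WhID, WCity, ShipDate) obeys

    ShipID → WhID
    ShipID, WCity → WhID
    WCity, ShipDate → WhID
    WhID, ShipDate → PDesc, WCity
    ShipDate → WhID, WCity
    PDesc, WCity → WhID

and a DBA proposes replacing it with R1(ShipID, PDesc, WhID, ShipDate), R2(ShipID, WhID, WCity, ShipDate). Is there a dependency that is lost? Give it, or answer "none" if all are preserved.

Check PDesc, WCity → WhID: no single fragment contains all of {PDesc, WhID, WCity}, and the restricted closure of {PDesc, WCity} across the fragments never reaches {WhID}.
ShipID → WhID is preserved.
ShipID, WCity → WhID is preserved.
WCity, ShipDate → WhID is preserved.
WhID, ShipDate → PDesc, WCity is preserved.
ShipDate → WhID, WCity is preserved.

PDesc, WCity → WhID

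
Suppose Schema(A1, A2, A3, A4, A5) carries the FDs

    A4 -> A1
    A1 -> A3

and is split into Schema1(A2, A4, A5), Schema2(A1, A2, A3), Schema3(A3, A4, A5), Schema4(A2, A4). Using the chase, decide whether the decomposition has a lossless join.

Chase test. Columns are A1, A2, A3, A4, A5; row i has aⱼ where attribute j ∈ Schemai, else bᵢⱼ.
Initial tableau (one row per fragment):
  row 1: b11 a2 b13 a4 a5
  row 2: a1 a2 a3 b24 b25
  row 3: b31 b32 a3 a4 a5
  row 4: b41 a2 b43 a4 b45
Rows 1 and 3 agree on A4; apply A4→A1 and equate their A1 entries.
Rows 1 and 4 agree on A4; apply A4→A1 and equate their A1 entries.
Rows 1 and 3 agree on A1; apply A1→A3 and equate their A3 entries.
Rows 1 and 4 agree on A1; apply A1→A3 and equate their A3 entries.
No row becomes fully distinguished — the join is lossy.

No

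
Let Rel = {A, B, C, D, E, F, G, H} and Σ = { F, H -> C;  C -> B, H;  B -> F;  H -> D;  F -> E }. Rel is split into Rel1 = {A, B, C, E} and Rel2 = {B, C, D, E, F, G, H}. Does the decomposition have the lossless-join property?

Common attributes: Rel1 ∩ Rel2 = {B, C, E}.
Closure of {B, C, E}: C → B, H applies, adding H; B → F applies, adding F; H → D applies, adding D. So (B, C, E)⁺ = {B, C, D, E, F, H}.
The closure contains neither all of Rel1 = {A, B, C, E} nor all of Rel2 = {B, C, D, E, F, G, H}, so the common attributes are not a superkey of either fragment. The join is lossy.

No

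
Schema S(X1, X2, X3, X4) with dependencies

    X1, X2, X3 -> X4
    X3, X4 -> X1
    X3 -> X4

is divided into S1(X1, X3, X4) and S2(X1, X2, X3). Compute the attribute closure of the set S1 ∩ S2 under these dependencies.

S1 ∩ S2 = {X1, X3}.
X3 → X4 applies, adding X4
Closure: {X1, X3, X4}.

X1, X3, X4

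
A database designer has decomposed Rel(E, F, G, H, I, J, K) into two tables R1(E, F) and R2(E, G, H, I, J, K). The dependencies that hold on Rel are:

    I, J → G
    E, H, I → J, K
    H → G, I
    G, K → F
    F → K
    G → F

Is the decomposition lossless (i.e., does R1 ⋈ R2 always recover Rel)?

Common attributes: R1 ∩ R2 = {E}.
No dependency enlarges {E}, so (E)⁺ = {E}.
The closure contains neither all of R1 = {E, F} nor all of R2 = {E, G, H, I, J, K}, so the common attributes are not a superkey of either fragment. The join is lossy.

No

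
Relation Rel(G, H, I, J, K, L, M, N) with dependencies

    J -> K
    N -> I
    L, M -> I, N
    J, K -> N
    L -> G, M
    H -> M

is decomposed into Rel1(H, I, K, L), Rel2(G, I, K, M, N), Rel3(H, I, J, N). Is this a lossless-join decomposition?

Chase test. Columns are G, H, I, J, K, L, M, N; row i has aⱼ where attribute j ∈ Reli, else bᵢⱼ.
Initial tableau (one row per fragment):
  row 1: b11 a2 a3 b14 a5 a6 b17 b18
  row 2: a1 b22 a3 b24 a5 b26 a7 a8
  row 3: b31 a2 a3 a4 b35 b36 b37 a8
Rows 1 and 3 agree on H; apply H→M and equate their M entries.
No row becomes fully distinguished — the join is lossy.

No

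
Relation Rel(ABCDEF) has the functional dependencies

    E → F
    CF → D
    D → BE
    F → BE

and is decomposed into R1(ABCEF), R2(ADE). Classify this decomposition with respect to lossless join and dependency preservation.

Lossless test: (AE)⁺ = {ABEF}, which is a superkey of neither fragment — lossy.
Dependency preservation: the restricted closure of {CF} across the fragments never reaches {D}, so CF → D cannot be enforced without a join — not preserved.

lossy and not dependency-preserving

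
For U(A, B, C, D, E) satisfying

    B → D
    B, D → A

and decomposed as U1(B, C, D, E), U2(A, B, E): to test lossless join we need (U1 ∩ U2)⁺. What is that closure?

U1 ∩ U2 = {B, E}.
B → D applies, adding D
B, D → A applies, adding A
Closure: {A, B, D, E}.

A, B, D, E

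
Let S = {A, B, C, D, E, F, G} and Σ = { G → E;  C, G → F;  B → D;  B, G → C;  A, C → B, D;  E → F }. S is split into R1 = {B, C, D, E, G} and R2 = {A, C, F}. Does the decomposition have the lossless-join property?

No

Common attributes: R1 ∩ R2 = {C}.
No dependency enlarges {C}, so (C)⁺ = {C}.
The closure contains neither all of R1 = {B, C, D, E, G} nor all of R2 = {A, C, F}, so the common attributes are not a superkey of either fragment. The join is lossy.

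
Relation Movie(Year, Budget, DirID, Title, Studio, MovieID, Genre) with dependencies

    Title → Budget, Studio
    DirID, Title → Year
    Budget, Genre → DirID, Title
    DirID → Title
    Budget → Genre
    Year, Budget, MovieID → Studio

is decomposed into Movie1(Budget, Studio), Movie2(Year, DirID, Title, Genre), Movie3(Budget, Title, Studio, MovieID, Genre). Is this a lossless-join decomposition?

Yes

Chase test. Columns are Year, Budget, DirID, Title, Studio, MovieID, Genre; row i has aⱼ where attribute j ∈ Moviei, else bᵢⱼ.
Initial tableau (one row per fragment):
  row 1: b11 a2 b13 b14 a5 b16 b17
  row 2: a1 b22 a3 a4 b25 b26 a7
  row 3: b31 a2 b33 a4 a5 a6 a7
Rows 2 and 3 agree on Title; apply Title→Budget, Studio and equate their Budget, Studio entries.
Rows 2 and 3 agree on Budget, Genre; apply Budget, Genre→DirID, Title and equate their DirID, Title entries.
Rows 1 and 2 agree on Budget; apply Budget→Genre and equate their Genre entries.
Rows 2 and 3 agree on DirID, Title; apply DirID, Title→Year and equate their Year entries.
Rows 1 and 2 agree on Budget, Genre; apply Budget, Genre→DirID, Title and equate their DirID, Title entries.
Rows 1 and 2 agree on DirID, Title; apply DirID, Title→Year and equate their Year entries.
Row 3 is now all distinguished symbols — the join is lossless.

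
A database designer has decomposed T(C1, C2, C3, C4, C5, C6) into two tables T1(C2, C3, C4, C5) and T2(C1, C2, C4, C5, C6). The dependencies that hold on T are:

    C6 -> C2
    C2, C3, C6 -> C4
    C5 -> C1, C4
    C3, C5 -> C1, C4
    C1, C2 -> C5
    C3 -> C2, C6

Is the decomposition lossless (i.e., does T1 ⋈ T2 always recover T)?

No

Common attributes: T1 ∩ T2 = {C2, C4, C5}.
Closure of {C2, C4, C5}: C5 → C1, C4 applies, adding C1. So (C2, C4, C5)⁺ = {C1, C2, C4, C5}.
The closure contains neither all of T1 = {C2, C3, C4, C5} nor all of T2 = {C1, C2, C4, C5, C6}, so the common attributes are not a superkey of either fragment. The join is lossy.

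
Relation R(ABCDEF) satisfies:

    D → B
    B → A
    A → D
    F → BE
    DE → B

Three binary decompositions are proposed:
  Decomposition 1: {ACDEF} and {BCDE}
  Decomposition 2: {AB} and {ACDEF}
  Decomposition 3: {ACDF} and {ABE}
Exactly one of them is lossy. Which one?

Decomposition 1: common = {CDE}, closure = {ABCDE} → lossless.
Decomposition 2: common = {A}, closure = {ABD} → lossless.
Decomposition 3: common = {A}, closure = {ABD} → lossy.

Decomposition 3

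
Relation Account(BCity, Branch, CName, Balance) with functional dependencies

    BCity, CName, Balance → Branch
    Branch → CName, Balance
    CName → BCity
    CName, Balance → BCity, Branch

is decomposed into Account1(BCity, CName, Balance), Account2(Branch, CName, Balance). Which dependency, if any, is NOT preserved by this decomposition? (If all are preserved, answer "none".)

none

BCity, CName, Balance → Branch: restricted closure across fragments reaches Branch.
Branch → CName, Balance lies within Account2.
CName → BCity lies within Account1.
CName, Balance → BCity, Branch: restricted closure across fragments reaches BCity, Branch.
Every dependency is enforceable on the fragments, so the decomposition is dependency-preserving.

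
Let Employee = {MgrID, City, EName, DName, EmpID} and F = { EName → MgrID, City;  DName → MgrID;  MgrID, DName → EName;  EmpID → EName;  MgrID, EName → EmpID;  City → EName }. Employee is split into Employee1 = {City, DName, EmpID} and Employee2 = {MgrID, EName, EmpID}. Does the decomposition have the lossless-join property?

Yes

Common attributes: Employee1 ∩ Employee2 = {EmpID}.
Closure of {EmpID}: EmpID → EName applies, adding EName; EName → MgrID, City applies, adding MgrID, City. So (EmpID)⁺ = {MgrID, City, EName, EmpID}.
This closure contains every attribute of Employee2, so Employee1 ∩ Employee2 → Employee2. The join is lossless.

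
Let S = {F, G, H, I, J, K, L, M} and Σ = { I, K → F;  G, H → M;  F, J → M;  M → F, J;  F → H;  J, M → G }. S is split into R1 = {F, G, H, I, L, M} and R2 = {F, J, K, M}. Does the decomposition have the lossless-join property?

No

Common attributes: R1 ∩ R2 = {F, M}.
Closure of {F, M}: M → F, J applies, adding J; F → H applies, adding H; J, M → G applies, adding G. So (F, M)⁺ = {F, G, H, J, M}.
The closure contains neither all of R1 = {F, G, H, I, L, M} nor all of R2 = {F, J, K, M}, so the common attributes are not a superkey of either fragment. The join is lossy.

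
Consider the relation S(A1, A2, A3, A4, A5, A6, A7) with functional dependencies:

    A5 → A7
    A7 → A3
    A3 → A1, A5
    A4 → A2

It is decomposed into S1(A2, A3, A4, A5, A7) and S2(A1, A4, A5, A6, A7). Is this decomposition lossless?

Yes

Common attributes: S1 ∩ S2 = {A4, A5, A7}.
Closure of {A4, A5, A7}: A7 → A3 applies, adding A3; A3 → A1, A5 applies, adding A1; A4 → A2 applies, adding A2. So (A4, A5, A7)⁺ = {A1, A2, A3, A4, A5, A7}.
This closure contains every attribute of S1, so S1 ∩ S2 → S1. The join is lossless.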